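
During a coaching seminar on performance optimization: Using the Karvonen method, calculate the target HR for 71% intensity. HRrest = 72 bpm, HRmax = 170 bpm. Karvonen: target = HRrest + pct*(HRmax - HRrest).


Target = HRrest + pct*(HRmax - HRrest)
Heart rate reserve = HRmax - HRrest = 170 - 72 = 98 bpm
Fraction = 71% = 0.71
Target = 72 + 0.71 * 98
Target = 72 + 69.58 = 141.58 bpm

141.58 bpm


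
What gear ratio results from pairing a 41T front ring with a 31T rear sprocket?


GR = front_teeth / rear_teeth
GR = 41 / 31
GR = 1.3226

1.3226


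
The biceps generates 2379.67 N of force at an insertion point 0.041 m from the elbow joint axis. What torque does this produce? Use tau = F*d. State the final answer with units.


tau = F * d
tau = 2379.67 * 0.041
tau = 97.5665 N*m

97.5665 N*m


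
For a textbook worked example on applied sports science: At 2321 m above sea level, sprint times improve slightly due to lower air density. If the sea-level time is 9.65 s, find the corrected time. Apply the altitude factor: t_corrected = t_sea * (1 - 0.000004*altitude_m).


Correction factor = 1 - 0.000004 * 2321 = 0.990716
t_corrected = t_sea * factor = 9.65 * 0.990716
t_corrected = 9.5604 s

9.5604 s


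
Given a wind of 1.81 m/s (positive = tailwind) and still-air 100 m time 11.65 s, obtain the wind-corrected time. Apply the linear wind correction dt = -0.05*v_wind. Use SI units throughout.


dt = -0.05 * v_wind = -0.05 * 1.81 = -0.0905 s
t_corrected = t_still + dt = 11.65 + (-0.0905)
t_corrected = 11.5595 s

11.5595 s


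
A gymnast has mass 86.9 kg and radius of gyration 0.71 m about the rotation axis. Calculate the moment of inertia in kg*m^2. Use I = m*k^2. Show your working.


I = m * k^2
I = 86.9 * 0.71^2
I = 86.9 * 0.5041 = 43.8063 kg*m^2

43.8063 kg*m^2


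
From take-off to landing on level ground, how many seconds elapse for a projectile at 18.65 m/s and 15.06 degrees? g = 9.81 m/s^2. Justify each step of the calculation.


T = 2*v*sin(theta)/g
sin(theta) = sin(15.06 deg) = 0.2598
T = 2*18.65*0.2598 / 9.81
T = 9.6917 / 9.81 = 0.9879 s

0.9879 s


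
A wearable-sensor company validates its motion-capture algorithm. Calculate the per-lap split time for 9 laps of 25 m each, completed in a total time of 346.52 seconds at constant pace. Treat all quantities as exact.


Split time = total_time / n_laps = 346.52 / 9
Split time = 38.5022 s per lap

38.5022 s


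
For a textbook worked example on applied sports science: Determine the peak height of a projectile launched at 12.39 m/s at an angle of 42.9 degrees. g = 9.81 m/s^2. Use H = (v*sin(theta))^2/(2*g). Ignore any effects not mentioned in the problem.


H = (v*sin(theta))^2 / (2*g)
vy = v*sin(theta) = 12.39 * sin(42.9 deg) = 8.4341 m/s
H = vy^2 / (2*g) = 71.1346 / (2*9.81)
H = 71.1346 / 19.62 = 3.6256 m

3.6256 m


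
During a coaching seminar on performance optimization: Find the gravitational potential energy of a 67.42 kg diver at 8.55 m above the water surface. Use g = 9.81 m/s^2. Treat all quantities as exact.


PE = m * g * h
PE = 67.42 * 9.81 * 8.55
PE = 661.3902 * 8.55 = 5654.8862 J

5654.8862 J


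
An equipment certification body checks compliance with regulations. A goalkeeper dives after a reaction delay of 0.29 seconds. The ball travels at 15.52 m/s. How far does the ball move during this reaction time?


d = v * t
d = 15.52 * 0.29
d = 4.5008 m

4.5008 m


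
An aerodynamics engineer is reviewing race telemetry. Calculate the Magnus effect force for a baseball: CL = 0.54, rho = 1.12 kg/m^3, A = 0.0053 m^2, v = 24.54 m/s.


FM = 0.5 * CL * rho * A * v^2
FM = 0.5 * 0.54 * 1.12 * 0.0053 * 24.54^2
v^2 = 602.2116
FM = 0.5 * 0.54 * 1.12 * 0.0053 * 602.2116 = 0.9652 N

0.9652 N


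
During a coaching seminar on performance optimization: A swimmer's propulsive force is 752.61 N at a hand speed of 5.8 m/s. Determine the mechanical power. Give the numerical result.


P = F * v
P = 752.61 * 5.8
P = 4365.138 W

4365.138 W


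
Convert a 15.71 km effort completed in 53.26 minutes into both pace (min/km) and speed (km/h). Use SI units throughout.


Pace = time / distance = 53.26 min / 15.71 km = 3.3902 min/km
Speed = distance / time_in_hours = 15.71 / 0.8877 hr
Speed = 17.6981 km/h

3.3902 min/km, 17.6981 km/h


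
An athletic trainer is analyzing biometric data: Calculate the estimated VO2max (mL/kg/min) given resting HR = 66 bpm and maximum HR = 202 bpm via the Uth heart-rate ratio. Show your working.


VO2max = 15.3 * HRmax / HRrest
VO2max = 15.3 * 202 / 66
VO2max = 3090.6 / 66 = 46.8273 mL/kg/min

46.8273 mL/kg/min


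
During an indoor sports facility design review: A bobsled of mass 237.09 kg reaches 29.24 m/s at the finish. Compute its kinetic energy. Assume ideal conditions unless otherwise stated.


KE = 0.5 * m * v^2
KE = 0.5 * 237.09 * 29.24^2
KE = 0.5 * 237.09 * 854.9776 = 101353.3196 J

101353.3196 J


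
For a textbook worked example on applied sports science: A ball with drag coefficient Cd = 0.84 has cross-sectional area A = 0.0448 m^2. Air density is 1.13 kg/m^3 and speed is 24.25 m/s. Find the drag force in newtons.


Fd = 0.5 * Cd * rho * A * v^2
Fd = 0.5 * 0.84 * 1.13 * 0.0448 * 24.25^2
v^2 = 588.0625
Fd = 0.5 * 0.84 * 1.13 * 0.0448 * 588.0625 = 12.5034 N

12.5034 N


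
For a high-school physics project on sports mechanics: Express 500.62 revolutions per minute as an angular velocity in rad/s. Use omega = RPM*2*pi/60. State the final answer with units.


omega = RPM * 2 * pi / 60
omega = 500.62 * 2 * 3.14159 / 60
omega = 3145.4882 / 60 = 52.4248 rad/s

52.4248 rad/s


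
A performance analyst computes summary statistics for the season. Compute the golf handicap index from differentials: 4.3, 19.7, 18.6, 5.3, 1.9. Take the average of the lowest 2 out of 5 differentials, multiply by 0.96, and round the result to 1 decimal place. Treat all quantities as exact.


All differentials: 4.3, 19.7, 18.6, 5.3, 1.9
Sorted: 1.9, 4.3, 5.3, 18.6, 19.7
Best 2: 1.9, 4.3
Average of best = 6.2 / 2 = 3.1
Raw index = 3.1 * 0.96 = 2.976
Handicap index = round(2.976, 1) = 3.0

3.0


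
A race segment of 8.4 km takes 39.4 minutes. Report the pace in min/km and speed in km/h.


Pace = time / distance = 39.4 min / 8.4 km = 4.6905 min/km
Speed = distance / time_in_hours = 8.4 / 0.6567 hr
Speed = 12.7919 km/h

4.6905 min/km, 12.7919 km/h


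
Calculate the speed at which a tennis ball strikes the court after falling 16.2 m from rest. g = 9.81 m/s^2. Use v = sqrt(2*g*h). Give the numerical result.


v = sqrt(2 * g * h)
v = sqrt(2 * 9.81 * 16.2)
v = sqrt(317.844) = 17.8282 m/s

17.8282 m/s


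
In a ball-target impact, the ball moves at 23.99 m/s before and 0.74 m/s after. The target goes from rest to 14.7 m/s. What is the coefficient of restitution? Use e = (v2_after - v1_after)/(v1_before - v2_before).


e = (v2_after - v1_after) / (v1_before - v2_before)
Numerator = 14.7 - 0.74 = 13.96
Denominator = 23.99 - 0 = 23.99
e = 13.96 / 23.99 = 0.5819

0.5819


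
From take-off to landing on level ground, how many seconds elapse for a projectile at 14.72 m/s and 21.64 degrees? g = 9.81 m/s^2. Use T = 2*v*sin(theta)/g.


T = 2*v*sin(theta)/g
sin(theta) = sin(21.64 deg) = 0.3688
T = 2*14.72*0.3688 / 9.81
T = 10.8567 / 9.81 = 1.1067 s

1.1067 s


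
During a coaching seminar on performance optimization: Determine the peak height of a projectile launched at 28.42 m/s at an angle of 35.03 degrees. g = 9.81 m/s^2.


H = (v*sin(theta))^2 / (2*g)
vy = v*sin(theta) = 28.42 * sin(35.03 deg) = 16.3132 m/s
H = vy^2 / (2*g) = 266.1215 / (2*9.81)
H = 266.1215 / 19.62 = 13.5638 m

13.5638 m


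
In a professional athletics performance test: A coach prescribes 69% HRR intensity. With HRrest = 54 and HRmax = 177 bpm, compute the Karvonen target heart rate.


Target = HRrest + pct*(HRmax - HRrest)
Heart rate reserve = HRmax - HRrest = 177 - 54 = 123 bpm
Fraction = 69% = 0.69
Target = 54 + 0.69 * 123
Target = 54 + 84.87 = 138.87 bpm

138.87 bpm


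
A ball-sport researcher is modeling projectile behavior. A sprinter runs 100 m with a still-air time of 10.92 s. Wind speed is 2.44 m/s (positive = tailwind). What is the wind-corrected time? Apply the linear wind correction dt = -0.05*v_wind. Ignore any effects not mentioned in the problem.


dt = -0.05 * v_wind = -0.05 * 2.44 = -0.122 s
t_corrected = t_still + dt = 10.92 + (-0.122)
t_corrected = 10.798 s

10.798 s


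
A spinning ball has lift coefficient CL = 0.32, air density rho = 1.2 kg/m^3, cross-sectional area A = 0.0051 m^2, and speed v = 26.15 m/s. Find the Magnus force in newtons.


FM = 0.5 * CL * rho * A * v^2
FM = 0.5 * 0.32 * 1.2 * 0.0051 * 26.15^2
v^2 = 683.8225
FM = 0.5 * 0.32 * 1.2 * 0.0051 * 683.8225 = 0.6696 N

0.6696 N


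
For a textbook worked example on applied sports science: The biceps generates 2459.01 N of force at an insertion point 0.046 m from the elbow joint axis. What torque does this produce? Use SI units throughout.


tau = F * d
tau = 2459.01 * 0.046
tau = 113.1145 N*m

113.1145 N*m


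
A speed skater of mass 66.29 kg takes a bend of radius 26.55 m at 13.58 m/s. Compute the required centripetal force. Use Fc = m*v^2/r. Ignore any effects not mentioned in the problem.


Fc = m * v^2 / r
v^2 = 13.58^2 = 184.4164
Fc = 66.29 * 184.4164 / 26.55
Fc = 12224.9632 / 26.55 = 460.4506 N

460.4506 N


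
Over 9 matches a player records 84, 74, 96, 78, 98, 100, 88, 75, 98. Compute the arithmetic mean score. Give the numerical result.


Average = sum / n
Sum = 791
Average = 791 / 9 = 87.8889

87.8889


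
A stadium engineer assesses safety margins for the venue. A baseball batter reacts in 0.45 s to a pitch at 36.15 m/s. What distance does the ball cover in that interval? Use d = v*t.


d = v * t
d = 36.15 * 0.45
d = 16.2675 m

16.2675 m


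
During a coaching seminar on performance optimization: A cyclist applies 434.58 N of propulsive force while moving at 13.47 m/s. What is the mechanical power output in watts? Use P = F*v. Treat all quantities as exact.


P = F * v
P = 434.58 * 13.47
P = 5853.7926 W

5853.7926 W


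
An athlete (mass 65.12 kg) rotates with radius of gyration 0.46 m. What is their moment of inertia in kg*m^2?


I = m * k^2
I = 65.12 * 0.46^2
I = 65.12 * 0.2116 = 13.7794 kg*m^2

13.7794 kg*m^2


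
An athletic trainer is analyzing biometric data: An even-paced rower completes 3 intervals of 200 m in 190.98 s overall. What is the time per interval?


Split time = total_time / n_laps = 190.98 / 3
Split time = 63.66 s per lap

63.66 s


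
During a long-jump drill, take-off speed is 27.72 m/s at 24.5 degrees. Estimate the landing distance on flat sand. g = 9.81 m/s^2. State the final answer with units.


R = v^2 * sin(2*theta) / g
Convert angle to radians: theta = 24.5 deg = 0.4276 rad
sin(2*theta) = sin(0.8552) = 0.7547
R = 27.72^2 * 0.7547 / 9.81
R = 768.3984 * 0.7547 / 9.81 = 59.1149 m

59.1149 m


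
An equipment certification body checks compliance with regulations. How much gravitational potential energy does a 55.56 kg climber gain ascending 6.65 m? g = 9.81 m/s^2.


PE = m * g * h
PE = 55.56 * 9.81 * 6.65
PE = 545.0436 * 6.65 = 3624.5399 J

3624.5399 J


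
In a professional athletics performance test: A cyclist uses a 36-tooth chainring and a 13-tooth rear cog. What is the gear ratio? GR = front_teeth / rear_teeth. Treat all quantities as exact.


GR = front_teeth / rear_teeth
GR = 36 / 13
GR = 2.7692

2.7692


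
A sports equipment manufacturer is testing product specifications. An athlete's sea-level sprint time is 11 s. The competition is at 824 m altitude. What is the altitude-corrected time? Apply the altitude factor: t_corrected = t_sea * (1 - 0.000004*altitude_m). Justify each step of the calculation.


Correction factor = 1 - 0.000004 * 824 = 0.996704
t_corrected = t_sea * factor = 11 * 0.996704
t_corrected = 10.9637 s

10.9637 s


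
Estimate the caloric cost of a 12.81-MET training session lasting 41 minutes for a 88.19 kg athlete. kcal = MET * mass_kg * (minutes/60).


kcal = MET * mass * time_hr
Convert time: 41 min = 0.6833 hr
kcal = 12.81 * 88.19 * 0.6833
kcal = 771.9712 kcal

771.9712 kcal


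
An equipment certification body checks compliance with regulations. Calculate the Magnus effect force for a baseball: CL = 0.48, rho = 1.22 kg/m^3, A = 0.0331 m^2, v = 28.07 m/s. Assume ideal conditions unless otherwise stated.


FM = 0.5 * CL * rho * A * v^2
FM = 0.5 * 0.48 * 1.22 * 0.0331 * 28.07^2
v^2 = 787.9249
FM = 0.5 * 0.48 * 1.22 * 0.0331 * 787.9249 = 7.6363 N

7.6363 N


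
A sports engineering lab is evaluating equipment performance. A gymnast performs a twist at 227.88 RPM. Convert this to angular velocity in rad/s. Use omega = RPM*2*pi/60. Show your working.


omega = RPM * 2 * pi / 60
omega = 227.88 * 2 * 3.14159 / 60
omega = 1431.8123 / 60 = 23.8635 rad/s

23.8635 rad/s


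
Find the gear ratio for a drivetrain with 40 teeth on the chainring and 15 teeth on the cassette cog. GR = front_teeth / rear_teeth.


GR = front_teeth / rear_teeth
GR = 40 / 15
GR = 2.6667

2.6667


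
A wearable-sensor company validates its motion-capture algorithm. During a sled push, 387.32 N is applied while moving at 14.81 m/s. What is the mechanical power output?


P = F * v
P = 387.32 * 14.81
P = 5736.2092 W

5736.2092 W


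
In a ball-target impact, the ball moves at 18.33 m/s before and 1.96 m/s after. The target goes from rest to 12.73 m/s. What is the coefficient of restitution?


e = (v2_after - v1_after) / (v1_before - v2_before)
Numerator = 12.73 - 1.96 = 10.77
Denominator = 18.33 - 0 = 18.33
e = 10.77 / 18.33 = 0.5876

0.5876


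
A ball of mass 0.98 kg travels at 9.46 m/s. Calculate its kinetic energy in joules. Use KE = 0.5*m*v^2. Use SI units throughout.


KE = 0.5 * m * v^2
KE = 0.5 * 0.98 * 9.46^2
KE = 0.5 * 0.98 * 89.4916 = 43.8509 J

43.8509 J


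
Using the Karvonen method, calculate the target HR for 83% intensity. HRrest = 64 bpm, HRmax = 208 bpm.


Target = HRrest + pct*(HRmax - HRrest)
Heart rate reserve = HRmax - HRrest = 208 - 64 = 144 bpm
Fraction = 83% = 0.83
Target = 64 + 0.83 * 144
Target = 64 + 119.52 = 183.52 bpm

183.52 bpm


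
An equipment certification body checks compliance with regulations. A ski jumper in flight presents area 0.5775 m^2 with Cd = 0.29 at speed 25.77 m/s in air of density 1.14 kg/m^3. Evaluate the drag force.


Fd = 0.5 * Cd * rho * A * v^2
Fd = 0.5 * 0.29 * 1.14 * 0.5775 * 25.77^2
v^2 = 664.0929
Fd = 0.5 * 0.29 * 1.14 * 0.5775 * 664.0929 = 63.3948 N

63.3948 N


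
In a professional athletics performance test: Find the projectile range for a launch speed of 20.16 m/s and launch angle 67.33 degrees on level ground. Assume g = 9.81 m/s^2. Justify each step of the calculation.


R = v^2 * sin(2*theta) / g
Convert angle to radians: theta = 67.33 deg = 1.1751 rad
sin(2*theta) = sin(2.3503) = 0.7113
R = 20.16^2 * 0.7113 / 9.81
R = 406.4256 * 0.7113 / 9.81 = 29.4686 m

29.4686 m


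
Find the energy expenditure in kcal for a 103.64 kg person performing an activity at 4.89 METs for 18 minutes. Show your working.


kcal = MET * mass * time_hr
Convert time: 18 min = 0.3 hr
kcal = 4.89 * 103.64 * 0.3
kcal = 152.0399 kcal

152.0399 kcal


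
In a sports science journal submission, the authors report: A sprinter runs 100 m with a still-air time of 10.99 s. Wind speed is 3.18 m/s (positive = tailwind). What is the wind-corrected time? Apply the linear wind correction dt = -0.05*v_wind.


dt = -0.05 * v_wind = -0.05 * 3.18 = -0.159 s
t_corrected = t_still + dt = 10.99 + (-0.159)
t_corrected = 10.831 s

10.831 s


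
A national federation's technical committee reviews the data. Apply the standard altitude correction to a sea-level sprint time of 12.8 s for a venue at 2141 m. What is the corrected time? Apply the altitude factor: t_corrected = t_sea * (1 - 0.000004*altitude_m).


Correction factor = 1 - 0.000004 * 2141 = 0.991436
t_corrected = t_sea * factor = 12.8 * 0.991436
t_corrected = 12.6904 s

12.6904 s


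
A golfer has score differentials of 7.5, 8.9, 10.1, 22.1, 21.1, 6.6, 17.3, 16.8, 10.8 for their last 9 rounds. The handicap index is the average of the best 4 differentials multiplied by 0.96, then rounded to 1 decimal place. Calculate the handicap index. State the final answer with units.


All differentials: 7.5, 8.9, 10.1, 22.1, 21.1, 6.6, 17.3, 16.8, 10.8
Sorted: 6.6, 7.5, 8.9, 10.1, 10.8, 16.8, 17.3, 21.1, 22.1
Best 4: 6.6, 7.5, 8.9, 10.1
Average of best = 33.1 / 4 = 8.275
Raw index = 8.275 * 0.96 = 7.944
Handicap index = round(7.944, 1) = 7.9

7.9


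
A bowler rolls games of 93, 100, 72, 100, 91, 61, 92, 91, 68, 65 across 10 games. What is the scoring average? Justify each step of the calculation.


Average = sum / n
Sum = 833
Average = 833 / 10 = 83.3

83.3


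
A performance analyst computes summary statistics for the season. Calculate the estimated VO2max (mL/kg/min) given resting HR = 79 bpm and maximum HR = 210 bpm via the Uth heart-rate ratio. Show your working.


VO2max = 15.3 * HRmax / HRrest
VO2max = 15.3 * 210 / 79
VO2max = 3213 / 79 = 40.6709 mL/kg/min

40.6709 mL/kg/min


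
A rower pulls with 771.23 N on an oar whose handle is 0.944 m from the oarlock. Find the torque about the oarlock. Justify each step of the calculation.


tau = F * d
tau = 771.23 * 0.944
tau = 728.0411 N*m

728.0411 N*m


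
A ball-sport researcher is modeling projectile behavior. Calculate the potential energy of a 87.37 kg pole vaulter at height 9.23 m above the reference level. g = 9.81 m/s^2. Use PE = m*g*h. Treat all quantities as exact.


PE = m * g * h
PE = 87.37 * 9.81 * 9.23
PE = 857.0997 * 9.23 = 7911.0302 J

7911.0302 J


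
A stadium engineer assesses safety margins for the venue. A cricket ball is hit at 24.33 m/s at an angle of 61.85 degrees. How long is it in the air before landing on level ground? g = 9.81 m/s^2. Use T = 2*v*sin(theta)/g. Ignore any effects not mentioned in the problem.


T = 2*v*sin(theta)/g
sin(theta) = sin(61.85 deg) = 0.8817
T = 2*24.33*0.8817 / 9.81
T = 42.9043 / 9.81 = 4.3735 s

4.3735 s


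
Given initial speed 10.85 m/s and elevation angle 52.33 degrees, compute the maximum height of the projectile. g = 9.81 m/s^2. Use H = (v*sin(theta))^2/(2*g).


H = (v*sin(theta))^2 / (2*g)
vy = v*sin(theta) = 10.85 * sin(52.33 deg) = 8.5882 m/s
H = vy^2 / (2*g) = 73.758 / (2*9.81)
H = 73.758 / 19.62 = 3.7593 m

3.7593 m


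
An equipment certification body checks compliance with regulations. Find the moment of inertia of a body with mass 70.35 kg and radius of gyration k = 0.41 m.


I = m * k^2
I = 70.35 * 0.41^2
I = 70.35 * 0.1681 = 11.8258 kg*m^2

11.8258 kg*m^2


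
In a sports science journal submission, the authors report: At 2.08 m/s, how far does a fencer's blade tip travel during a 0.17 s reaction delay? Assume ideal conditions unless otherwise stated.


d = v * t
d = 2.08 * 0.17
d = 0.3536 m

0.3536 m


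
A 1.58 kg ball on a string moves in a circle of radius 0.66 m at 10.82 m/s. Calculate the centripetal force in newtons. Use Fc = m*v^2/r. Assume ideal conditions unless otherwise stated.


Fc = m * v^2 / r
v^2 = 10.82^2 = 117.0724
Fc = 1.58 * 117.0724 / 0.66
Fc = 184.9744 / 0.66 = 280.2642 N

280.2642 N


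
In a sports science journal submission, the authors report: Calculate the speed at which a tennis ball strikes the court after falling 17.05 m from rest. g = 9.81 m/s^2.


v = sqrt(2 * g * h)
v = sqrt(2 * 9.81 * 17.05)
v = sqrt(334.521) = 18.2899 m/s

18.2899 m/s


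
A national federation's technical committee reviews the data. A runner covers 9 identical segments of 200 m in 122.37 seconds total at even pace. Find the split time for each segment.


Split time = total_time / n_laps = 122.37 / 9
Split time = 13.5967 s per lap

13.5967 s


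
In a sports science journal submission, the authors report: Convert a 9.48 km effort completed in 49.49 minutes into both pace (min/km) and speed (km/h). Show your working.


Pace = time / distance = 49.49 min / 9.48 km = 5.2205 min/km
Speed = distance / time_in_hours = 9.48 / 0.8248 hr
Speed = 11.4932 km/h

5.2205 min/km, 11.4932 km/h


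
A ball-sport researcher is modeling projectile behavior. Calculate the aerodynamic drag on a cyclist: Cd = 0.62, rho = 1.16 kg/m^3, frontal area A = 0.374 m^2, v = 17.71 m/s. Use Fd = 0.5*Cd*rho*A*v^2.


Fd = 0.5 * Cd * rho * A * v^2
Fd = 0.5 * 0.62 * 1.16 * 0.374 * 17.71^2
v^2 = 313.6441
Fd = 0.5 * 0.62 * 1.16 * 0.374 * 313.6441 = 42.1821 N

42.1821 N


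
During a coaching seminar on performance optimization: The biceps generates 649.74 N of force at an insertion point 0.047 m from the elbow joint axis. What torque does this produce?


tau = F * d
tau = 649.74 * 0.047
tau = 30.5378 N*m

30.5378 N*m


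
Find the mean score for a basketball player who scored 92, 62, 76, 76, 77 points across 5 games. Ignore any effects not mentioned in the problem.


Average = sum / n
Sum = 383
Average = 383 / 5 = 76.6

76.6


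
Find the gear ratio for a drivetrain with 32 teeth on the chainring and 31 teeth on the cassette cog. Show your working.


GR = front_teeth / rear_teeth
GR = 32 / 31
GR = 1.0323

1.0323


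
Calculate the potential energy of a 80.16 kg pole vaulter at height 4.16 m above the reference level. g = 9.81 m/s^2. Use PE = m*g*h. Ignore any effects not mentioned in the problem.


PE = m * g * h
PE = 80.16 * 9.81 * 4.16
PE = 786.3696 * 4.16 = 3271.2975 J

3271.2975 J


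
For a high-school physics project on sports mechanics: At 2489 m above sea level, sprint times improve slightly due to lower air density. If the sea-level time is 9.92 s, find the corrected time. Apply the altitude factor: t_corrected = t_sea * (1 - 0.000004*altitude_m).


Correction factor = 1 - 0.000004 * 2489 = 0.990044
t_corrected = t_sea * factor = 9.92 * 0.990044
t_corrected = 9.8212 s

9.8212 s


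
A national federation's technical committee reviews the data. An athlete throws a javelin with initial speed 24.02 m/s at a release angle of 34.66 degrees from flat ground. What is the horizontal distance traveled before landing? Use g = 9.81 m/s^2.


R = v^2 * sin(2*theta) / g
Convert angle to radians: theta = 34.66 deg = 0.6049 rad
sin(2*theta) = sin(1.2099) = 0.9356
R = 24.02^2 * 0.9356 / 9.81
R = 576.9604 * 0.9356 / 9.81 = 55.024 m

55.024 m


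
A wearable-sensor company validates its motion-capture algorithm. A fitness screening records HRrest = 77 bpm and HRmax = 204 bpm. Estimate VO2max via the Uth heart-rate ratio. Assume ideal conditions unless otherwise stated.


VO2max = 15.3 * HRmax / HRrest
VO2max = 15.3 * 204 / 77
VO2max = 3121.2 / 77 = 40.5351 mL/kg/min

40.5351 mL/kg/min


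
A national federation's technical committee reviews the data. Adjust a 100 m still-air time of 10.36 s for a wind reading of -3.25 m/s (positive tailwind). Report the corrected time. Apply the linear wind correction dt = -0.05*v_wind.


dt = -0.05 * v_wind = -0.05 * -3.25 = 0.1625 s
t_corrected = t_still + dt = 10.36 + (0.1625)
t_corrected = 10.5225 s

10.5225 s


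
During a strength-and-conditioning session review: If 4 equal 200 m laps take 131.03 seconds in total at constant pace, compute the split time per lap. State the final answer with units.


Split time = total_time / n_laps = 131.03 / 4
Split time = 32.7575 s per lap

32.7575 s


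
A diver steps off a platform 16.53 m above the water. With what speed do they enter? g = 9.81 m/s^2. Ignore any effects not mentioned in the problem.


v = sqrt(2 * g * h)
v = sqrt(2 * 9.81 * 16.53)
v = sqrt(324.3186) = 18.0088 m/s

18.0088 m/s


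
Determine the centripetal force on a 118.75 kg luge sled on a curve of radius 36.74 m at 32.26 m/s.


Fc = m * v^2 / r
v^2 = 32.26^2 = 1040.7076
Fc = 118.75 * 1040.7076 / 36.74
Fc = 123584.0275 / 36.74 = 3363.746 N

3363.746 N


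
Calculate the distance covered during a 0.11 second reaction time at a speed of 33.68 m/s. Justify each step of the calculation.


d = v * t
d = 33.68 * 0.11
d = 3.7048 m

3.7048 m


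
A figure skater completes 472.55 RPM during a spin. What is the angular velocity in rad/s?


omega = RPM * 2 * pi / 60
omega = 472.55 * 2 * 3.14159 / 60
omega = 2969.1192 / 60 = 49.4853 rad/s

49.4853 rad/s


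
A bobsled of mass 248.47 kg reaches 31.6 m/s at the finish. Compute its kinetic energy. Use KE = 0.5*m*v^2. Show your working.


KE = 0.5 * m * v^2
KE = 0.5 * 248.47 * 31.6^2
KE = 0.5 * 248.47 * 998.56 = 124056.1016 J

124056.1016 J


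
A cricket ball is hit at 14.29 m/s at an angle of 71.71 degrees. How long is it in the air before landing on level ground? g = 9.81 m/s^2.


T = 2*v*sin(theta)/g
sin(theta) = sin(71.71 deg) = 0.9495
T = 2*14.29*0.9495 / 9.81
T = 27.1361 / 9.81 = 2.7662 s

2.7662 s


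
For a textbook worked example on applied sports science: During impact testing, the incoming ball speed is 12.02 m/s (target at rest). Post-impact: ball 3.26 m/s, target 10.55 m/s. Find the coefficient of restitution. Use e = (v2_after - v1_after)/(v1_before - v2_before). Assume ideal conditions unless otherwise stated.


e = (v2_after - v1_after) / (v1_before - v2_before)
Numerator = 10.55 - 3.26 = 7.29
Denominator = 12.02 - 0 = 12.02
e = 7.29 / 12.02 = 0.6065

0.6065


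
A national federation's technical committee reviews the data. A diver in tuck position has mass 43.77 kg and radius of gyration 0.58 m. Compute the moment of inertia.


I = m * k^2
I = 43.77 * 0.58^2
I = 43.77 * 0.3364 = 14.7242 kg*m^2

14.7242 kg*m^2


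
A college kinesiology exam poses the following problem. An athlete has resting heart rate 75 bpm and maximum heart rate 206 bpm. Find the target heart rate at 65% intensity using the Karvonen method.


Target = HRrest + pct*(HRmax - HRrest)
Heart rate reserve = HRmax - HRrest = 206 - 75 = 131 bpm
Fraction = 65% = 0.65
Target = 75 + 0.65 * 131
Target = 75 + 85.15 = 160.15 bpm

160.15 bpm


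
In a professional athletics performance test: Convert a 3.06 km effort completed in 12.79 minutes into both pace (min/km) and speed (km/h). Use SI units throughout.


Pace = time / distance = 12.79 min / 3.06 km = 4.1797 min/km
Speed = distance / time_in_hours = 3.06 / 0.2132 hr
Speed = 14.355 km/h

4.1797 min/km, 14.355 km/h


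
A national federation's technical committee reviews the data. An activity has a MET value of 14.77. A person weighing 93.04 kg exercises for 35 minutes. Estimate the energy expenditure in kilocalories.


kcal = MET * mass * time_hr
Convert time: 35 min = 0.5833 hr
kcal = 14.77 * 93.04 * 0.5833
kcal = 801.6171 kcal

801.6171 kcal


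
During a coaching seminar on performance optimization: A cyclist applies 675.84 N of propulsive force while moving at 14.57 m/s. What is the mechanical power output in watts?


P = F * v
P = 675.84 * 14.57
P = 9846.9888 W

9846.9888 W


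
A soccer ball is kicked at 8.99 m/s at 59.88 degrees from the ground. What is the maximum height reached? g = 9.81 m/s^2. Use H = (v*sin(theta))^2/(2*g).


H = (v*sin(theta))^2 / (2*g)
vy = v*sin(theta) = 8.99 * sin(59.88 deg) = 7.7761 m/s
H = vy^2 / (2*g) = 60.4683 / (2*9.81)
H = 60.4683 / 19.62 = 3.082 m

3.082 m


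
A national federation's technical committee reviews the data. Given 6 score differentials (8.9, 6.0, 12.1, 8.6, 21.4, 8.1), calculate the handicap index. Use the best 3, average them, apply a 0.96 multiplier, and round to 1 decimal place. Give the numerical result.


All differentials: 8.9, 6.0, 12.1, 8.6, 21.4, 8.1
Sorted: 6.0, 8.1, 8.6, 8.9, 12.1, 21.4
Best 3: 6.0, 8.1, 8.6
Average of best = 22.7 / 3 = 7.5667
Raw index = 7.5667 * 0.96 = 7.264
Handicap index = round(7.264, 1) = 7.3

7.3


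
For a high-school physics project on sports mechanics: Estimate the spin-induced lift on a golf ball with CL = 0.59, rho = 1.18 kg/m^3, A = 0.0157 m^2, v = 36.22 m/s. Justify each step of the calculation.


FM = 0.5 * CL * rho * A * v^2
FM = 0.5 * 0.59 * 1.18 * 0.0157 * 36.22^2
v^2 = 1311.8884
FM = 0.5 * 0.59 * 1.18 * 0.0157 * 1311.8884 = 7.1697 N

7.1697 N


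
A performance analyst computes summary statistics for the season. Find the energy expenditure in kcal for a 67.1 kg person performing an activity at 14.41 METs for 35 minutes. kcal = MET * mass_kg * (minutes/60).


kcal = MET * mass * time_hr
Convert time: 35 min = 0.5833 hr
kcal = 14.41 * 67.1 * 0.5833
kcal = 564.0314 kcal

564.0314 kcal


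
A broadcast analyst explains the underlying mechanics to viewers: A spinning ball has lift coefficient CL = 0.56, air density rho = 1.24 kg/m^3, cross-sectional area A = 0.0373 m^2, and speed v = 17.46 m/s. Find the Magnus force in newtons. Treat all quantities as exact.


FM = 0.5 * CL * rho * A * v^2
FM = 0.5 * 0.56 * 1.24 * 0.0373 * 17.46^2
v^2 = 304.8516
FM = 0.5 * 0.56 * 1.24 * 0.0373 * 304.8516 = 3.948 N

3.948 N


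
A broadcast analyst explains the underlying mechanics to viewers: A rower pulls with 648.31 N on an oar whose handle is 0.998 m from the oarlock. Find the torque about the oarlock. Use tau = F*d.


tau = F * d
tau = 648.31 * 0.998
tau = 647.0134 N*m

647.0134 N*m


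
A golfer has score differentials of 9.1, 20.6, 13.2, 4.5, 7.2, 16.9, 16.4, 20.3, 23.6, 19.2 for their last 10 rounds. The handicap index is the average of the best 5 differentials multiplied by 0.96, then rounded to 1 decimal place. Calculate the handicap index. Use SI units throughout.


All differentials: 9.1, 20.6, 13.2, 4.5, 7.2, 16.9, 16.4, 20.3, 23.6, 19.2
Sorted: 4.5, 7.2, 9.1, 13.2, 16.4, 16.9, 19.2, 20.3, 20.6, 23.6
Best 5: 4.5, 7.2, 9.1, 13.2, 16.4
Average of best = 50.4 / 5 = 10.08
Raw index = 10.08 * 0.96 = 9.6768
Handicap index = round(9.6768, 1) = 9.7

9.7


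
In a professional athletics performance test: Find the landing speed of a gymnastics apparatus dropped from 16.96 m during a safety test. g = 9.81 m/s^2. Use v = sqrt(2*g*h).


v = sqrt(2 * g * h)
v = sqrt(2 * 9.81 * 16.96)
v = sqrt(332.7552) = 18.2416 m/s

18.2416 m/s


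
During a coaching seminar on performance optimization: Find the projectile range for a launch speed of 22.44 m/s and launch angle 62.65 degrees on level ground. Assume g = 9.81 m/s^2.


R = v^2 * sin(2*theta) / g
Convert angle to radians: theta = 62.65 deg = 1.0934 rad
sin(2*theta) = sin(2.1869) = 0.8161
R = 22.44^2 * 0.8161 / 9.81
R = 503.5536 * 0.8161 / 9.81 = 41.8929 m

41.8929 m


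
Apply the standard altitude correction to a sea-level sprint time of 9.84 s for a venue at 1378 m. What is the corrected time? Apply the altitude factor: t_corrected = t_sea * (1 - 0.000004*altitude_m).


Correction factor = 1 - 0.000004 * 1378 = 0.994488
t_corrected = t_sea * factor = 9.84 * 0.994488
t_corrected = 9.7858 s

9.7858 s


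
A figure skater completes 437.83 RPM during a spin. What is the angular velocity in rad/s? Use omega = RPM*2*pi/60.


omega = RPM * 2 * pi / 60
omega = 437.83 * 2 * 3.14159 / 60
omega = 2750.967 / 60 = 45.8495 rad/s

45.8495 rad/s


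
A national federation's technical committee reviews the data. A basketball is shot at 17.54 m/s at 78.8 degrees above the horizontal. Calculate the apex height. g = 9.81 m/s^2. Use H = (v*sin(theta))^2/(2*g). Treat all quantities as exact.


H = (v*sin(theta))^2 / (2*g)
vy = v*sin(theta) = 17.54 * sin(78.8 deg) = 17.206 m/s
H = vy^2 / (2*g) = 296.0448 / (2*9.81)
H = 296.0448 / 19.62 = 15.0889 m

15.0889 m


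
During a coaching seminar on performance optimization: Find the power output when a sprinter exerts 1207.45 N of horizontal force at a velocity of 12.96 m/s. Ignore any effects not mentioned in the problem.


P = F * v
P = 1207.45 * 12.96
P = 15648.552 W

15648.552 W


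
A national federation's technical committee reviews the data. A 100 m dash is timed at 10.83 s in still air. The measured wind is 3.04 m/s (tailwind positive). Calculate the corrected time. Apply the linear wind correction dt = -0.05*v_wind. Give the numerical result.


dt = -0.05 * v_wind = -0.05 * 3.04 = -0.152 s
t_corrected = t_still + dt = 10.83 + (-0.152)
t_corrected = 10.678 s

10.678 s


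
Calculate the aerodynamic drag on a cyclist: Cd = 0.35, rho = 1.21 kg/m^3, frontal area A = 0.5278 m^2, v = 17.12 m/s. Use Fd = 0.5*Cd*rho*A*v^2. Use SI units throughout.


Fd = 0.5 * Cd * rho * A * v^2
Fd = 0.5 * 0.35 * 1.21 * 0.5278 * 17.12^2
v^2 = 293.0944
Fd = 0.5 * 0.35 * 1.21 * 0.5278 * 293.0944 = 32.7567 N

32.7567 N


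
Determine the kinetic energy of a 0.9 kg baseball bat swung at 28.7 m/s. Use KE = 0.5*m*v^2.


KE = 0.5 * m * v^2
KE = 0.5 * 0.9 * 28.7^2
KE = 0.5 * 0.9 * 823.69 = 370.6605 J

370.6605 J


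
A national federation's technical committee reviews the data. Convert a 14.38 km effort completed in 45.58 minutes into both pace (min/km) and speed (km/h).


Pace = time / distance = 45.58 min / 14.38 km = 3.1697 min/km
Speed = distance / time_in_hours = 14.38 / 0.7597 hr
Speed = 18.9294 km/h

3.1697 min/km, 18.9294 km/h


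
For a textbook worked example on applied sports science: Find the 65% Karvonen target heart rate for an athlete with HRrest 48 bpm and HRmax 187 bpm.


Target = HRrest + pct*(HRmax - HRrest)
Heart rate reserve = HRmax - HRrest = 187 - 48 = 139 bpm
Fraction = 65% = 0.65
Target = 48 + 0.65 * 139
Target = 48 + 90.35 = 138.35 bpm

138.35 bpm


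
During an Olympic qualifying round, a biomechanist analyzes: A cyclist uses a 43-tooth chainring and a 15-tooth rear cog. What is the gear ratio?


GR = front_teeth / rear_teeth
GR = 43 / 15
GR = 2.8667

2.8667


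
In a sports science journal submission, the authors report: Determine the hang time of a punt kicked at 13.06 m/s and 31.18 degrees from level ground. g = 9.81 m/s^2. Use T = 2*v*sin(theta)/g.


T = 2*v*sin(theta)/g
sin(theta) = sin(31.18 deg) = 0.5177
T = 2*13.06*0.5177 / 9.81
T = 13.5231 / 9.81 = 1.3785 s

1.3785 s


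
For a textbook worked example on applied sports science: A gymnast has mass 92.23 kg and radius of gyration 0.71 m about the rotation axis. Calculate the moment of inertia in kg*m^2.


I = m * k^2
I = 92.23 * 0.71^2
I = 92.23 * 0.5041 = 46.4931 kg*m^2

46.4931 kg*m^2


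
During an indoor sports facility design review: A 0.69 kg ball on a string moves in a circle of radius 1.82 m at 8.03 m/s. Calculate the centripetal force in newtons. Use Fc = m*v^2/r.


Fc = m * v^2 / r
v^2 = 8.03^2 = 64.4809
Fc = 0.69 * 64.4809 / 1.82
Fc = 44.4918 / 1.82 = 24.4461 N

24.4461 N


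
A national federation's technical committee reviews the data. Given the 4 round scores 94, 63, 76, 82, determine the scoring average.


Average = sum / n
Sum = 315
Average = 315 / 4 = 78.75

78.75


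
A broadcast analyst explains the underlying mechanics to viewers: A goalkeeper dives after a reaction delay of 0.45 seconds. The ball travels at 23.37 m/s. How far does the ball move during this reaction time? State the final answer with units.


d = v * t
d = 23.37 * 0.45
d = 10.5165 m

10.5165 m


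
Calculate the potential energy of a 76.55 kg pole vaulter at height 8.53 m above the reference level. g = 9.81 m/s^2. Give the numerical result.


PE = m * g * h
PE = 76.55 * 9.81 * 8.53
PE = 750.9555 * 8.53 = 6405.6504 J

6405.6504 J


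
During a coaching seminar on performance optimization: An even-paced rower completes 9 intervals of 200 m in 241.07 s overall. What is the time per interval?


Split time = total_time / n_laps = 241.07 / 9
Split time = 26.7856 s per lap

26.7856 s


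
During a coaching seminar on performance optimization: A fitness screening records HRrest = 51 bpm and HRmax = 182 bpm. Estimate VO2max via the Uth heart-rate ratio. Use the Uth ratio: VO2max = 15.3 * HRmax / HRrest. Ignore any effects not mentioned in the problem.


VO2max = 15.3 * HRmax / HRrest
VO2max = 15.3 * 182 / 51
VO2max = 2784.6 / 51 = 54.6 mL/kg/min

54.6 mL/kg/min


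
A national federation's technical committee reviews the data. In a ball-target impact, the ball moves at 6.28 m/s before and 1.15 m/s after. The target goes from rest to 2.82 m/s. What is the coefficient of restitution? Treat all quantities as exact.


e = (v2_after - v1_after) / (v1_before - v2_before)
Numerator = 2.82 - 1.15 = 1.67
Denominator = 6.28 - 0 = 6.28
e = 1.67 / 6.28 = 0.2659

0.2659


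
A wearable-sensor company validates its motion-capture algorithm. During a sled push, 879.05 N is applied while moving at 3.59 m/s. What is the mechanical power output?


P = F * v
P = 879.05 * 3.59
P = 3155.7895 W

3155.7895 W


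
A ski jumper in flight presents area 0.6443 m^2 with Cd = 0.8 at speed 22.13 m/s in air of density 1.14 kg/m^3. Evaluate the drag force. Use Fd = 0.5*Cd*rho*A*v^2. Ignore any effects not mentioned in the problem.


Fd = 0.5 * Cd * rho * A * v^2
Fd = 0.5 * 0.8 * 1.14 * 0.6443 * 22.13^2
v^2 = 489.7369
Fd = 0.5 * 0.8 * 1.14 * 0.6443 * 489.7369 = 143.8851 N

143.8851 N


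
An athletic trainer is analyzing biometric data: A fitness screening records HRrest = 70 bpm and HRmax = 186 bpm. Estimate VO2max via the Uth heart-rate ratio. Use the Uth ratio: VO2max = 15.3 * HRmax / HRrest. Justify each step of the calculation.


VO2max = 15.3 * HRmax / HRrest
VO2max = 15.3 * 186 / 70
VO2max = 2845.8 / 70 = 40.6543 mL/kg/min

40.6543 mL/kg/min


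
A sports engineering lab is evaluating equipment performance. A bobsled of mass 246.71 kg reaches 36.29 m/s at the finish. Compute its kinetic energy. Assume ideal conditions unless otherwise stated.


KE = 0.5 * m * v^2
KE = 0.5 * 246.71 * 36.29^2
KE = 0.5 * 246.71 * 1316.9641 = 162454.1066 J

162454.1066 J


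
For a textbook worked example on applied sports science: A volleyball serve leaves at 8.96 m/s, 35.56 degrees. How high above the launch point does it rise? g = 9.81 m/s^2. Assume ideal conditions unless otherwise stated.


H = (v*sin(theta))^2 / (2*g)
vy = v*sin(theta) = 8.96 * sin(35.56 deg) = 5.2107 m/s
H = vy^2 / (2*g) = 27.1518 / (2*9.81)
H = 27.1518 / 19.62 = 1.3839 m

1.3839 m


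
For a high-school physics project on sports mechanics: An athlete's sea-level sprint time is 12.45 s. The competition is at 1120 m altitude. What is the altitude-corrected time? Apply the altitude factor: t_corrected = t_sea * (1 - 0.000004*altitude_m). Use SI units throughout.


Correction factor = 1 - 0.000004 * 1120 = 0.99552
t_corrected = t_sea * factor = 12.45 * 0.99552
t_corrected = 12.3942 s

12.3942 s


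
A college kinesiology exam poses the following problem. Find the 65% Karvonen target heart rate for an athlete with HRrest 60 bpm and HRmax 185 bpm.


Target = HRrest + pct*(HRmax - HRrest)
Heart rate reserve = HRmax - HRrest = 185 - 60 = 125 bpm
Fraction = 65% = 0.65
Target = 60 + 0.65 * 125
Target = 60 + 81.25 = 141.25 bpm

141.25 bpm


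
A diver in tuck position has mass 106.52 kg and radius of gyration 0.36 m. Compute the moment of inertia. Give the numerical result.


I = m * k^2
I = 106.52 * 0.36^2
I = 106.52 * 0.1296 = 13.805 kg*m^2

13.805 kg*m^2


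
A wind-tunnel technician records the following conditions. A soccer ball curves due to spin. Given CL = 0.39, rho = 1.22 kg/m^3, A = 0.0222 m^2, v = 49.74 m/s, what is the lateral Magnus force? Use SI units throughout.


FM = 0.5 * CL * rho * A * v^2
FM = 0.5 * 0.39 * 1.22 * 0.0222 * 49.74^2
v^2 = 2474.0676
FM = 0.5 * 0.39 * 1.22 * 0.0222 * 2474.0676 = 13.0665 N

13.0665 N


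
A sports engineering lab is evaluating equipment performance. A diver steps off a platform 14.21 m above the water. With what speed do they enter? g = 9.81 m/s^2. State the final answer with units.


v = sqrt(2 * g * h)
v = sqrt(2 * 9.81 * 14.21)
v = sqrt(278.8002) = 16.6973 m/s

16.6973 m/s


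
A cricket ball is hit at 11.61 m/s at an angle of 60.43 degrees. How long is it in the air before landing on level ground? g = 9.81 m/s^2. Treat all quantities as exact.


T = 2*v*sin(theta)/g
sin(theta) = sin(60.43 deg) = 0.8698
T = 2*11.61*0.8698 / 9.81
T = 20.1957 / 9.81 = 2.0587 s

2.0587 s
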